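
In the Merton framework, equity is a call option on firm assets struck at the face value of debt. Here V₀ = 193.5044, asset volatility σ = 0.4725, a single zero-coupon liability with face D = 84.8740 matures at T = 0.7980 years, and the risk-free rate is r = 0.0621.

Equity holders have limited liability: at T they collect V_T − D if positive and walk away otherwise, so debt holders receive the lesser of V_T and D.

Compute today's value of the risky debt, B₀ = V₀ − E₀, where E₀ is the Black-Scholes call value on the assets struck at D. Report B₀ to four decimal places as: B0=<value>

B0=80.4063

d₁ = [ln(V₀/D) + (r + σ²/2)T] / (σ√T)
   = [ln(193.5044/84.8740) + (0.0621 + 0.5·0.4725²)·0.7980] / (0.4725·√0.7980)
   = [0.824132 + 0.138635] / 0.422088 = 2.280963
d₂ = d₁ − σ√T = 2.280963 − 0.422088 = 1.858874
N(d₁) = 0.988725,  N(d₂) = 0.968478,  e^(−rT) = 0.951652
E₀ = V₀·N(d₁) − D·e^(−rT)·N(d₂)
   = 193.5044·0.988725 − 84.8740·0.951652·0.968478 = 113.098144
B₀ = V₀ − E₀ = 193.5044 − 113.098144 = 80.406256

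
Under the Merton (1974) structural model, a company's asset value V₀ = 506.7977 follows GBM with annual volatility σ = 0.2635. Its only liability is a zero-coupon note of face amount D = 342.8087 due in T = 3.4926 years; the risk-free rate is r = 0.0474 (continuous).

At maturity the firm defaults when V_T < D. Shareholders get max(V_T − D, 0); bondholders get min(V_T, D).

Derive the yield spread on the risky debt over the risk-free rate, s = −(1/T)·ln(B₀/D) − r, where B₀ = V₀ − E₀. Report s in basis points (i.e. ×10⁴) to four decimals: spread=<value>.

d₁ = [ln(V₀/D) + (r + σ²/2)T] / (σ√T)
   = [ln(506.7977/342.8087) + (0.0474 + 0.5·0.2635²)·3.4926] / (0.2635·√3.4926)
   = [0.390939 + 0.286799] / 0.492442 = 1.376280
d₂ = d₁ − σ√T = 1.376280 − 0.492442 = 0.883838
N(d₁) = 0.915633,  N(d₂) = 0.811608,  e^(−rT) = 0.847428
E₀ = V₀·N(d₁) − D·e^(−rT)·N(d₂)
   = 506.7977·0.915633 − 342.8087·0.847428·0.811608 = 228.263622
B₀ = V₀ − E₀ = 506.7977 − 228.263622 = 278.534078
spread = −(1/T)·ln(B₀/D) − r = −(1/3.4926)·ln(278.534078/342.8087) − 0.0474 = 0.01204916
in basis points: 0.01204916 × 10⁴ = 120.4916 bp

spread=120.4916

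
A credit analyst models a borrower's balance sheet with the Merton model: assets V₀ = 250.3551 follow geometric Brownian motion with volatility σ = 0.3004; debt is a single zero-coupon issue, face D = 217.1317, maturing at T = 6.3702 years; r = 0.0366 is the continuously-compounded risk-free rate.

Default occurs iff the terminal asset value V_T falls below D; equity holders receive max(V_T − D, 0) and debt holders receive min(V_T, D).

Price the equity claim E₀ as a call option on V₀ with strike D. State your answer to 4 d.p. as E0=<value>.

d₁ = [ln(V₀/D) + (r + σ²/2)T] / (σ√T)
   = [ln(250.3551/217.1317) + (0.0366 + 0.5·0.3004²)·6.3702] / (0.3004·√6.3702)
   = [0.142376 + 0.520573] / 0.758187 = 0.874388
d₂ = d₁ − σ√T = 0.874388 − 0.758187 = 0.116200
N(d₁) = 0.809046,  N(d₂) = 0.546253,  e^(−rT) = 0.792035
E₀ = V₀·N(d₁) − D·e^(−rT)·N(d₂)
   = 250.3551·0.809046 − 217.1317·0.792035·0.546253 = 108.606479

E0=108.6065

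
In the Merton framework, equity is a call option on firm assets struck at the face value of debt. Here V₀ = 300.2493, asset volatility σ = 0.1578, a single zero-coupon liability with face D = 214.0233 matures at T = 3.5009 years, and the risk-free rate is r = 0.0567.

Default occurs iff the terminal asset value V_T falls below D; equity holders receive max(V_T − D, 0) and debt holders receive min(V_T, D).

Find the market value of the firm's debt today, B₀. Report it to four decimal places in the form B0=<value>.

d₁ = [ln(V₀/D) + (r + σ²/2)T] / (σ√T)
   = [ln(300.2493/214.0233) + (0.0567 + 0.5·0.1578²)·3.5009] / (0.1578·√3.5009)
   = [0.338528 + 0.242089] / 0.295255 = 1.966495
d₂ = d₁ − σ√T = 1.966495 − 0.295255 = 1.671240
N(d₁) = 0.975379,  N(d₂) = 0.952663,  e^(−rT) = 0.819959
E₀ = V₀·N(d₁) − D·e^(−rT)·N(d₂)
   = 300.2493·0.975379 − 214.0233·0.819959·0.952663 = 125.673833
B₀ = V₀ − E₀ = 300.2493 − 125.673833 = 174.575467

B0=174.5755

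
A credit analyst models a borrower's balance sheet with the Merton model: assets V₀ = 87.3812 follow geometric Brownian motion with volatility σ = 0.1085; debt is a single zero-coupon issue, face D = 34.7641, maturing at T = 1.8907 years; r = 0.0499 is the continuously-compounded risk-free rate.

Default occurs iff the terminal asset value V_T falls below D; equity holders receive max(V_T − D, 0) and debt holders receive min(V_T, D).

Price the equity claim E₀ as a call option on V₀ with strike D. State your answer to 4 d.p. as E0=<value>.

d₁ = [ln(V₀/D) + (r + σ²/2)T] / (σ√T)
   = [ln(87.3812/34.7641) + (0.0499 + 0.5·0.1085²)·1.8907] / (0.1085·√1.8907)
   = [0.921695 + 0.105475] / 0.149190 = 6.884956
d₂ = d₁ − σ√T = 6.884956 − 0.149190 = 6.735765
N(d₁) = 1.000000,  N(d₂) = 1.000000,  e^(−rT) = 0.909968
E₀ = V₀·N(d₁) − D·e^(−rT)·N(d₂)
   = 87.3812·1.000000 − 34.7641·0.909968·1.000000 = 55.746984

E0=55.7470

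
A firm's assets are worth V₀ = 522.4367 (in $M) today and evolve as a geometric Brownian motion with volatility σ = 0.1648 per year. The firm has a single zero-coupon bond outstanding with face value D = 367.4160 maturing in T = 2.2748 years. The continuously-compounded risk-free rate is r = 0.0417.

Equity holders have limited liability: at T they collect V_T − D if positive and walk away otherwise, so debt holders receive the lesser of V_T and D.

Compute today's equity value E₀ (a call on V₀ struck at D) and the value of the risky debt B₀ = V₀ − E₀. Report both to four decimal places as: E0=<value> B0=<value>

d₁ = [ln(V₀/D) + (r + σ²/2)T] / (σ√T)
   = [ln(522.4367/367.4160) + (0.0417 + 0.5·0.1648²)·2.2748] / (0.1648·√2.2748)
   = [0.352009 + 0.125750] / 0.248559 = 1.922118
d₂ = d₁ − σ√T = 1.922118 − 0.248559 = 1.673559
N(d₁) = 0.972705,  N(d₂) = 0.952891,  e^(−rT) = 0.909501
E₀ = V₀·N(d₁) − D·e^(−rT)·N(d₂)
   = 522.4367·0.972705 − 367.4160·0.909501·0.952891 = 189.753386
B₀ = V₀ − E₀ = 522.4367 − 189.753386 = 332.683314

E0=189.7534 B0=332.6833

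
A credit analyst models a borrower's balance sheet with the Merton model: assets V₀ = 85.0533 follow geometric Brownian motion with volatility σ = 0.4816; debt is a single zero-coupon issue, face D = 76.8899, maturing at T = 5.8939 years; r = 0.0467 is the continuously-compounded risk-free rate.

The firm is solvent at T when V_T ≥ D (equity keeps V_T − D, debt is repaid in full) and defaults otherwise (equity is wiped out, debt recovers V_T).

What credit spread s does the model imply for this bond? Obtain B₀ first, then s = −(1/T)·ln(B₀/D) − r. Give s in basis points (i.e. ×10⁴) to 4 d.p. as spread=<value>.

d₁ = [ln(V₀/D) + (r + σ²/2)T] / (σ√T)
   = [ln(85.0533/76.8899) + (0.0467 + 0.5·0.4816²)·5.8939] / (0.4816·√5.8939)
   = [0.100904 + 0.958756] / 1.169197 = 0.906314
d₂ = d₁ − σ√T = 0.906314 − 1.169197 = -0.262883
N(d₁) = 0.817615,  N(d₂) = 0.396320,  e^(−rT) = 0.759386
E₀ = V₀·N(d₁) − D·e^(−rT)·N(d₂)
   = 85.0533·0.817615 − 76.8899·0.759386·0.396320 = 46.400084
B₀ = V₀ − E₀ = 85.0533 − 46.400084 = 38.653216
spread = −(1/T)·ln(B₀/D) − r = −(1/5.8939)·ln(38.653216/76.8899) − 0.0467 = 0.06998751
in basis points: 0.06998751 × 10⁴ = 699.8751 bp

spread=699.8751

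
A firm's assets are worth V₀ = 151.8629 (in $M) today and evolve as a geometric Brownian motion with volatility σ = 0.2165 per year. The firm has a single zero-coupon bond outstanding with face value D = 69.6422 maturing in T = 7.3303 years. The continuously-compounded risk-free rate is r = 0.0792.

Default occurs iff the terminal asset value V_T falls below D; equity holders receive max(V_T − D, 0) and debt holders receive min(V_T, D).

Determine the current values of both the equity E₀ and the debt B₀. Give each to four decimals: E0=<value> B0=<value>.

d₁ = [ln(V₀/D) + (r + σ²/2)T] / (σ√T)
   = [ln(151.8629/69.6422) + (0.0792 + 0.5·0.2165²)·7.3303] / (0.2165·√7.3303)
   = [0.779607 + 0.752354] / 0.586164 = 2.613539
d₂ = d₁ − σ√T = 2.613539 − 0.586164 = 2.027375
N(d₁) = 0.995520,  N(d₂) = 0.978688,  e^(−rT) = 0.559585
E₀ = V₀·N(d₁) − D·e^(−rT)·N(d₂)
   = 151.8629·0.995520 − 69.6422·0.559585·0.978688 = 113.042290
B₀ = V₀ − E₀ = 151.8629 − 113.042290 = 38.820610

E0=113.0423 B0=38.8206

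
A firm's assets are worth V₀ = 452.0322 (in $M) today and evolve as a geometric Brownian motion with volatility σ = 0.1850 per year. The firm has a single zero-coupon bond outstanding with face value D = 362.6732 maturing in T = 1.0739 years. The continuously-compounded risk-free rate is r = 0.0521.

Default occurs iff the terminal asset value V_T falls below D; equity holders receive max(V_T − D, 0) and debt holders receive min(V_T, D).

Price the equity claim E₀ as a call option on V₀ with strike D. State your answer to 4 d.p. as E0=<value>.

d₁ = [ln(V₀/D) + (r + σ²/2)T] / (σ√T)
   = [ln(452.0322/362.6732) + (0.0521 + 0.5·0.1850²)·1.0739] / (0.1850·√1.0739)
   = [0.220251 + 0.074327] / 0.191714 = 1.536553
d₂ = d₁ − σ√T = 1.536553 − 0.191714 = 1.344839
N(d₁) = 0.937799,  N(d₂) = 0.910661,  e^(−rT) = 0.945586
E₀ = V₀·N(d₁) − D·e^(−rT)·N(d₂)
   = 452.0322·0.937799 − 362.6732·0.945586·0.910661 = 111.614049

E0=111.6140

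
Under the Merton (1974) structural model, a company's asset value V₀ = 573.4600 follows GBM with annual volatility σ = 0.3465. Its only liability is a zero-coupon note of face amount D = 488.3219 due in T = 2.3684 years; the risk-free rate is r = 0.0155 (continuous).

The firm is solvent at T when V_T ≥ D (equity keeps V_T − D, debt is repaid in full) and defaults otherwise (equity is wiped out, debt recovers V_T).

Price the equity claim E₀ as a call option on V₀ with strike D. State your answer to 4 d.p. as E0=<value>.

d₁ = [ln(V₀/D) + (r + σ²/2)T] / (σ√T)
   = [ln(573.4600/488.3219) + (0.0155 + 0.5·0.3465²)·2.3684] / (0.3465·√2.3684)
   = [0.160713 + 0.178888] / 0.533250 = 0.636852
d₂ = d₁ − σ√T = 0.636852 − 0.533250 = 0.103602
N(d₁) = 0.737889,  N(d₂) = 0.541257,  e^(−rT) = 0.963955
E₀ = V₀·N(d₁) − D·e^(−rT)·N(d₂)
   = 573.4600·0.737889 − 488.3219·0.963955·0.541257 = 168.369034

E0=168.3690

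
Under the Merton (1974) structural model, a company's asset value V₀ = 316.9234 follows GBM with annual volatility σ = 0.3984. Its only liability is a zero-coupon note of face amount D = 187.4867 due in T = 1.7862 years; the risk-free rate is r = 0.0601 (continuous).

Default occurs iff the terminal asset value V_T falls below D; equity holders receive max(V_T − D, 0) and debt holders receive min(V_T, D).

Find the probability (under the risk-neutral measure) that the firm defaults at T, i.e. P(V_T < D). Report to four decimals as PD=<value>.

d₁ = [ln(V₀/D) + (r + σ²/2)T] / (σ√T)
   = [ln(316.9234/187.4867) + (0.0601 + 0.5·0.3984²)·1.7862] / (0.3984·√1.7862)
   = [0.524952 + 0.249106] / 0.532457 = 1.453748
d₂ = d₁ − σ√T = 1.453748 − 0.532457 = 0.921291
risk-neutral PD = N(−d₂) = N(-0.921291) = 0.178449

PD=0.1784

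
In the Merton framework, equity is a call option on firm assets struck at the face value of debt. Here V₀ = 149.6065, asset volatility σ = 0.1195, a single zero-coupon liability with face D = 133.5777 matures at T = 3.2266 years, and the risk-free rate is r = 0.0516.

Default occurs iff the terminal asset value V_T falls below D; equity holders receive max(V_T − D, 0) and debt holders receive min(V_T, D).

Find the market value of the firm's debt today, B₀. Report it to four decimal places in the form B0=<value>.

B0=111.8342

d₁ = [ln(V₀/D) + (r + σ²/2)T] / (σ√T)
   = [ln(149.6065/133.5777) + (0.0516 + 0.5·0.1195²)·3.2266] / (0.1195·√3.2266)
   = [0.113325 + 0.189531] / 0.214655 = 1.410899
d₂ = d₁ − σ√T = 1.410899 − 0.214655 = 1.196244
N(d₁) = 0.920863,  N(d₂) = 0.884199,  e^(−rT) = 0.846629
E₀ = V₀·N(d₁) − D·e^(−rT)·N(d₂)
   = 149.6065·0.920863 − 133.5777·0.846629·0.884199 = 37.772273
B₀ = V₀ − E₀ = 149.6065 − 37.772273 = 111.834227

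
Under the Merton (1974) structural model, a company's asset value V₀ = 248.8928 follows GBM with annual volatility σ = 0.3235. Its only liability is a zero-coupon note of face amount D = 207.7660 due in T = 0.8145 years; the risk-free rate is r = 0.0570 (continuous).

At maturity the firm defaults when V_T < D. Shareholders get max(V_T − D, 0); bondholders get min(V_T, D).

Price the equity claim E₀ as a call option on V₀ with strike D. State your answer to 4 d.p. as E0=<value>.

E0=58.6116

d₁ = [ln(V₀/D) + (r + σ²/2)T] / (σ√T)
   = [ln(248.8928/207.7660) + (0.0570 + 0.5·0.3235²)·0.8145] / (0.3235·√0.8145)
   = [0.180610 + 0.089046] / 0.291958 = 0.923613
d₂ = d₁ − σ√T = 0.923613 − 0.291958 = 0.631656
N(d₁) = 0.822156,  N(d₂) = 0.736194,  e^(−rT) = 0.954635
E₀ = V₀·N(d₁) − D·e^(−rT)·N(d₂)
   = 248.8928·0.822156 − 207.7660·0.954635·0.736194 = 58.611550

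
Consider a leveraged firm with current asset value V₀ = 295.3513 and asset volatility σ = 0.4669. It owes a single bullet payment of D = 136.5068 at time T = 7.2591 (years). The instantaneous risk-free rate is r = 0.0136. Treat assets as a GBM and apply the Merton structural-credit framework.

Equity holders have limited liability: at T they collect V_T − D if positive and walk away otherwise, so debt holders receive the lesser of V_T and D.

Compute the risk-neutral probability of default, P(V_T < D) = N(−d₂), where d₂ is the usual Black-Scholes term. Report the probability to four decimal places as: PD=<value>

PD=0.4749

d₁ = [ln(V₀/D) + (r + σ²/2)T] / (σ√T)
   = [ln(295.3513/136.5068) + (0.0136 + 0.5·0.4669²)·7.2591] / (0.4669·√7.2591)
   = [0.771791 + 0.889950] / 1.257955 = 1.320985
d₂ = d₁ − σ√T = 1.320985 − 1.257955 = 0.063030
risk-neutral PD = N(−d₂) = N(-0.063030) = 0.474871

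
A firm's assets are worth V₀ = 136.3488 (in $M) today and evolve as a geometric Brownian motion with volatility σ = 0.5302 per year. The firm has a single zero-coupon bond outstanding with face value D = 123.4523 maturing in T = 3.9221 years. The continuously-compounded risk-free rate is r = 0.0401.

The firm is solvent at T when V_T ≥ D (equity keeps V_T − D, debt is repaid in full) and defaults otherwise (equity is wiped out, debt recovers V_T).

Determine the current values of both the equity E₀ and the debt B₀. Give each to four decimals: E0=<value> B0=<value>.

E0=65.1524 B0=71.1964

d₁ = [ln(V₀/D) + (r + σ²/2)T] / (σ√T)
   = [ln(136.3488/123.4523) + (0.0401 + 0.5·0.5302²)·3.9221] / (0.5302·√3.9221)
   = [0.099361 + 0.708551] / 1.050024 = 0.769423
d₂ = d₁ − σ√T = 0.769423 − 1.050024 = -0.280600
N(d₁) = 0.779179,  N(d₂) = 0.389508,  e^(−rT) = 0.854468
E₀ = V₀·N(d₁) − D·e^(−rT)·N(d₂)
   = 136.3488·0.779179 − 123.4523·0.854468·0.389508 = 65.152408
B₀ = V₀ − E₀ = 136.3488 − 65.152408 = 71.196392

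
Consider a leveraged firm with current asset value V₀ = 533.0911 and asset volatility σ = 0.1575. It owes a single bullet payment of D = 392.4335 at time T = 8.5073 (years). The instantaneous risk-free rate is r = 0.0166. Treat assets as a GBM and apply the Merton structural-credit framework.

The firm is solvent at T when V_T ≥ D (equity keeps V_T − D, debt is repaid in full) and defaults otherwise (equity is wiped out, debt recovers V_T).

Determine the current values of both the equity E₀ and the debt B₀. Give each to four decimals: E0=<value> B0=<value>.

d₁ = [ln(V₀/D) + (r + σ²/2)T] / (σ√T)
   = [ln(533.0911/392.4335) + (0.0166 + 0.5·0.1575²)·8.5073] / (0.1575·√8.5073)
   = [0.306325 + 0.246738] / 0.459385 = 1.203923
d₂ = d₁ − σ√T = 1.203923 − 0.459385 = 0.744538
N(d₁) = 0.885690,  N(d₂) = 0.771724,  e^(−rT) = 0.868297
E₀ = V₀·N(d₁) − D·e^(−rT)·N(d₂)
   = 533.0911·0.885690 − 392.4335·0.868297·0.771724 = 209.189307
B₀ = V₀ − E₀ = 533.0911 − 209.189307 = 323.901793

E0=209.1893 B0=323.9018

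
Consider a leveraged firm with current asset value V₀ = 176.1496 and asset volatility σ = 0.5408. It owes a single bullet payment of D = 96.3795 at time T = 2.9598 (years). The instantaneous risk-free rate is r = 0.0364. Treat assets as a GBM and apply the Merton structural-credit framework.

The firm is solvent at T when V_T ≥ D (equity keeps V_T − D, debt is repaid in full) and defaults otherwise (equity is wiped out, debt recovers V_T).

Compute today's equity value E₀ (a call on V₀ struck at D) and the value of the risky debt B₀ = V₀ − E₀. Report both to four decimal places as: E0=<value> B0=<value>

E0=103.4296 B0=72.7200

d₁ = [ln(V₀/D) + (r + σ²/2)T] / (σ√T)
   = [ln(176.1496/96.3795) + (0.0364 + 0.5·0.5408²)·2.9598] / (0.5408·√2.9598)
   = [0.603040 + 0.540555] / 0.930396 = 1.229149
d₂ = d₁ − σ√T = 1.229149 − 0.930396 = 0.298753
N(d₁) = 0.890492,  N(d₂) = 0.617436,  e^(−rT) = 0.897864
E₀ = V₀·N(d₁) − D·e^(−rT)·N(d₂)
   = 176.1496·0.890492 − 96.3795·0.897864·0.617436 = 103.429595
B₀ = V₀ − E₀ = 176.1496 − 103.429595 = 72.720005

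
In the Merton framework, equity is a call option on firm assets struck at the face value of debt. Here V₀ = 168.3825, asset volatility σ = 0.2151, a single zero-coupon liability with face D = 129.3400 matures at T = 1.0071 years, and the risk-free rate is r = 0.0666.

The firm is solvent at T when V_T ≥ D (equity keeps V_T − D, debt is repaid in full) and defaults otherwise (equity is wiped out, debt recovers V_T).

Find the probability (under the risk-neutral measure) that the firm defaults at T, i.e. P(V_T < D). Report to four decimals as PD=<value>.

PD=0.0771

d₁ = [ln(V₀/D) + (r + σ²/2)T] / (σ√T)
   = [ln(168.3825/129.3400) + (0.0666 + 0.5·0.2151²)·1.0071] / (0.2151·√1.0071)
   = [0.263794 + 0.090371] / 0.215862 = 1.640698
d₂ = d₁ − σ√T = 1.640698 − 0.215862 = 1.424835
risk-neutral PD = N(−d₂) = N(-1.424835) = 0.077102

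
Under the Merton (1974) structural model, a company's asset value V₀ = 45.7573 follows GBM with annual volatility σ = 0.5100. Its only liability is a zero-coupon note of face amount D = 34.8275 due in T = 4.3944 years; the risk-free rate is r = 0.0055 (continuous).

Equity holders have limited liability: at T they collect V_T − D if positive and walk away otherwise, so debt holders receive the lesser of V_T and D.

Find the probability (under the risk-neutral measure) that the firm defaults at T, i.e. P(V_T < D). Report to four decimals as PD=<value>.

d₁ = [ln(V₀/D) + (r + σ²/2)T] / (σ√T)
   = [ln(45.7573/34.8275) + (0.0055 + 0.5·0.5100²)·4.3944] / (0.5100·√4.3944)
   = [0.272944 + 0.595661] / 1.069104 = 0.812461
d₂ = d₁ − σ√T = 0.812461 − 1.069104 = -0.256643
risk-neutral PD = N(−d₂) = N(0.256643) = 0.601273

PD=0.6013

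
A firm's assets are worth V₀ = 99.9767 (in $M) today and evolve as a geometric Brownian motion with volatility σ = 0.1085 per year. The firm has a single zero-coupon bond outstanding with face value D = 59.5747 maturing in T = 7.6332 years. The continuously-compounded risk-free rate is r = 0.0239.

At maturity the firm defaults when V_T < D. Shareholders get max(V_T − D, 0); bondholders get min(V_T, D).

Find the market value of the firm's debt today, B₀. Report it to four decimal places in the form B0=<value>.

d₁ = [ln(V₀/D) + (r + σ²/2)T] / (σ√T)
   = [ln(99.9767/59.5747) + (0.0239 + 0.5·0.1085²)·7.6332] / (0.1085·√7.6332)
   = [0.517706 + 0.227363] / 0.299766 = 2.485500
d₂ = d₁ − σ√T = 2.485500 − 0.299766 = 2.185734
N(d₁) = 0.993532,  N(d₂) = 0.985582,  e^(−rT) = 0.833240
E₀ = V₀·N(d₁) − D·e^(−rT)·N(d₂)
   = 99.9767·0.993532 − 59.5747·0.833240·0.985582 = 50.405663
B₀ = V₀ − E₀ = 99.9767 − 50.405663 = 49.571037

B0=49.5710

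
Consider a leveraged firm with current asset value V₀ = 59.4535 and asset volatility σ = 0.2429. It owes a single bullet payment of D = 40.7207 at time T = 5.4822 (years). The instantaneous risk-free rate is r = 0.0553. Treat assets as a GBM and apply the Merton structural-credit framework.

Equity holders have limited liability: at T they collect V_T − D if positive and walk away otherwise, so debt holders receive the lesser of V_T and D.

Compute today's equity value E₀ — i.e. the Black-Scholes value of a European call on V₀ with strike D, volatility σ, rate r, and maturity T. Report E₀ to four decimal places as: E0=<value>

d₁ = [ln(V₀/D) + (r + σ²/2)T] / (σ√T)
   = [ln(59.4535/40.7207) + (0.0553 + 0.5·0.2429²)·5.4822] / (0.2429·√5.4822)
   = [0.378458 + 0.464892] / 0.568728 = 1.482869
d₂ = d₁ − σ√T = 1.482869 − 0.568728 = 0.914140
N(d₁) = 0.930945,  N(d₂) = 0.819678,  e^(−rT) = 0.738477
E₀ = V₀·N(d₁) − D·e^(−rT)·N(d₂)
   = 59.4535·0.930945 − 40.7207·0.738477·0.819678 = 30.699172

E0=30.6992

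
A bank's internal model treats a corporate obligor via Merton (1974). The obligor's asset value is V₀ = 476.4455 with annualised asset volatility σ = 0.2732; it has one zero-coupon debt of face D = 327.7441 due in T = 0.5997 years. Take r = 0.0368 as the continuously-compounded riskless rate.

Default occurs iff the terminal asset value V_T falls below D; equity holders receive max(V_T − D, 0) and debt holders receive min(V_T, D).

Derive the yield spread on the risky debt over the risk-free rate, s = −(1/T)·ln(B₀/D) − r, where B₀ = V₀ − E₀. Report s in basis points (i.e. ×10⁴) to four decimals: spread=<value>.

d₁ = [ln(V₀/D) + (r + σ²/2)T] / (σ√T)
   = [ln(476.4455/327.7441) + (0.0368 + 0.5·0.2732²)·0.5997] / (0.2732·√0.5997)
   = [0.374120 + 0.044449] / 0.211567 = 1.978426
d₂ = d₁ − σ√T = 1.978426 − 0.211567 = 1.766859
N(d₁) = 0.976060,  N(d₂) = 0.961374,  e^(−rT) = 0.978173
E₀ = V₀·N(d₁) − D·e^(−rT)·N(d₂)
   = 476.4455·0.976060 − 327.7441·0.978173·0.961374 = 156.831974
B₀ = V₀ − E₀ = 476.4455 − 156.831974 = 319.613526
spread = −(1/T)·ln(B₀/D) − r = −(1/0.5997)·ln(319.613526/327.7441) − 0.0368 = 0.00508859
in basis points: 0.00508859 × 10⁴ = 50.8859 bp

spread=50.8859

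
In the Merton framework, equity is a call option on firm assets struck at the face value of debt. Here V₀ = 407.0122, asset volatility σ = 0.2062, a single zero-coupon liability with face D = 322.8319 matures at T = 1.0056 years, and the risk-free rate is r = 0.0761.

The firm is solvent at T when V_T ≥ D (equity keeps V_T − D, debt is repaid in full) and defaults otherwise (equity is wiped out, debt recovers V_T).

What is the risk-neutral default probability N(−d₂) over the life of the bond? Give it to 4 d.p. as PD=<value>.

d₁ = [ln(V₀/D) + (r + σ²/2)T] / (σ√T)
   = [ln(407.0122/322.8319) + (0.0761 + 0.5·0.2062²)·1.0056] / (0.2062·√1.0056)
   = [0.231711 + 0.097904] / 0.206777 = 1.594068
d₂ = d₁ − σ√T = 1.594068 − 0.206777 = 1.387291
risk-neutral PD = N(−d₂) = N(-1.387291) = 0.082676

PD=0.0827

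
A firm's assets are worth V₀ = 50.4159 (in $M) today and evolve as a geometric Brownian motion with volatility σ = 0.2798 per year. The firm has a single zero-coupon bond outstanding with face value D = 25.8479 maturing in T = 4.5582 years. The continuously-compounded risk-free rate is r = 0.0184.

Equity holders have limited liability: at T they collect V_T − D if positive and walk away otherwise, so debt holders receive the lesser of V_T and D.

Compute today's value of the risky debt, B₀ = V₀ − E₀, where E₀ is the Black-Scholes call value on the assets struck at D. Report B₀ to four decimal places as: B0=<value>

B0=22.7722

d₁ = [ln(V₀/D) + (r + σ²/2)T] / (σ√T)
   = [ln(50.4159/25.8479) + (0.0184 + 0.5·0.2798²)·4.5582] / (0.2798·√4.5582)
   = [0.668077 + 0.262297] / 0.597371 = 1.557447
d₂ = d₁ − σ√T = 1.557447 − 0.597371 = 0.960076
N(d₁) = 0.940318,  N(d₂) = 0.831491,  e^(−rT) = 0.919550
E₀ = V₀·N(d₁) − D·e^(−rT)·N(d₂)
   = 50.4159·0.940318 − 25.8479·0.919550·0.831491 = 27.643718
B₀ = V₀ − E₀ = 50.4159 − 27.643718 = 22.772182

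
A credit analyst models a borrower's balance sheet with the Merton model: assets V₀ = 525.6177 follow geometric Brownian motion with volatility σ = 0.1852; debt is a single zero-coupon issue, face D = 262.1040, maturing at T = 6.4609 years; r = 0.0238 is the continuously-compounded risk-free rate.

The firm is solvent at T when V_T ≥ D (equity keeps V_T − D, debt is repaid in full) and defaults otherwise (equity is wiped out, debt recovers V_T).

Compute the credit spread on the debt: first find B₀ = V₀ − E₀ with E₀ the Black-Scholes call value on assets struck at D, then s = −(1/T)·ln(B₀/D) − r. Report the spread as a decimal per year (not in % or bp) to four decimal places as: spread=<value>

d₁ = [ln(V₀/D) + (r + σ²/2)T] / (σ√T)
   = [ln(525.6177/262.1040) + (0.0238 + 0.5·0.1852²)·6.4609] / (0.1852·√6.4609)
   = [0.695833 + 0.264571] / 0.470747 = 2.040170
d₂ = d₁ − σ√T = 2.040170 − 0.470747 = 1.569423
N(d₁) = 0.979333,  N(d₂) = 0.941725,  e^(−rT) = 0.857470
E₀ = V₀·N(d₁) − D·e^(−rT)·N(d₂)
   = 525.6177·0.979333 − 262.1040·0.857470·0.941725 = 303.105695
B₀ = V₀ − E₀ = 525.6177 − 303.105695 = 222.512005
spread = −(1/T)·ln(B₀/D) − r = −(1/6.4609)·ln(222.512005/262.1040) − 0.0238 = 0.00154636

spread=0.0015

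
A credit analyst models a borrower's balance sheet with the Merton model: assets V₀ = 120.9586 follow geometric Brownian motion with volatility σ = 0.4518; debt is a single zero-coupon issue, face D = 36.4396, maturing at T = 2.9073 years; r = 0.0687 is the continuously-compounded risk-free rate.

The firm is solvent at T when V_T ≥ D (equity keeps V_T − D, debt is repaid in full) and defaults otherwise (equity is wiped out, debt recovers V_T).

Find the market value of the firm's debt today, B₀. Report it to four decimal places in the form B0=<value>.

B0=29.2437

d₁ = [ln(V₀/D) + (r + σ²/2)T] / (σ√T)
   = [ln(120.9586/36.4396) + (0.0687 + 0.5·0.4518²)·2.9073] / (0.4518·√2.9073)
   = [1.199792 + 0.496455] / 0.770355 = 2.201902
d₂ = d₁ − σ√T = 2.201902 − 0.770355 = 1.431547
N(d₁) = 0.986164,  N(d₂) = 0.923863,  e^(−rT) = 0.818951
E₀ = V₀·N(d₁) − D·e^(−rT)·N(d₂)
   = 120.9586·0.986164 − 36.4396·0.818951·0.923863 = 91.714863
B₀ = V₀ − E₀ = 120.9586 − 91.714863 = 29.243737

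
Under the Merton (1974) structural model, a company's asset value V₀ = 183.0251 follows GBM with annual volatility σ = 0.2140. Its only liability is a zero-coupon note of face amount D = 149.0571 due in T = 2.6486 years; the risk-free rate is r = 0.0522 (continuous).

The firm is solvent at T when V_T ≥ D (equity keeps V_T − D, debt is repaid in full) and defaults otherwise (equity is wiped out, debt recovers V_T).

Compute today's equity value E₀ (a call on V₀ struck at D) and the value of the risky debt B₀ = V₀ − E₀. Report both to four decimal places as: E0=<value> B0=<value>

E0=57.7606 B0=125.2645

d₁ = [ln(V₀/D) + (r + σ²/2)T] / (σ√T)
   = [ln(183.0251/149.0571) + (0.0522 + 0.5·0.2140²)·2.6486] / (0.2140·√2.6486)
   = [0.205294 + 0.198905] / 0.348275 = 1.160573
d₂ = d₁ − σ√T = 1.160573 − 0.348275 = 0.812299
N(d₁) = 0.877092,  N(d₂) = 0.791690,  e^(−rT) = 0.870875
E₀ = V₀·N(d₁) − D·e^(−rT)·N(d₂)
   = 183.0251·0.877092 − 149.0571·0.870875·0.791690 = 57.760571
B₀ = V₀ − E₀ = 183.0251 − 57.760571 = 125.264529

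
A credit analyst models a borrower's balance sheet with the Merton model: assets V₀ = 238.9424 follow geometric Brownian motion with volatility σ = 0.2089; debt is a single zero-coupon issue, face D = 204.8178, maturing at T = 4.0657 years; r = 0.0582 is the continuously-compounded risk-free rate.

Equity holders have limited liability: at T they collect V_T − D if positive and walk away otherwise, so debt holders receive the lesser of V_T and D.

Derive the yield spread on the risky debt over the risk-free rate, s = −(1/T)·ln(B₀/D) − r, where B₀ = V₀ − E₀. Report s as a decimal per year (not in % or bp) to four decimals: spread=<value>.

spread=0.0122

d₁ = [ln(V₀/D) + (r + σ²/2)T] / (σ√T)
   = [ln(238.9424/204.8178) + (0.0582 + 0.5·0.2089²)·4.0657] / (0.2089·√4.0657)
   = [0.154102 + 0.325336] / 0.421217 = 1.138219
d₂ = d₁ − σ√T = 1.138219 − 0.421217 = 0.717002
N(d₁) = 0.872485,  N(d₂) = 0.763314,  e^(−rT) = 0.789288
E₀ = V₀·N(d₁) − D·e^(−rT)·N(d₂)
   = 238.9424·0.872485 − 204.8178·0.789288·0.763314 = 85.076303
B₀ = V₀ − E₀ = 238.9424 − 85.076303 = 153.866097
spread = −(1/T)·ln(B₀/D) − r = −(1/4.0657)·ln(153.866097/204.8178) − 0.0582 = 0.01215396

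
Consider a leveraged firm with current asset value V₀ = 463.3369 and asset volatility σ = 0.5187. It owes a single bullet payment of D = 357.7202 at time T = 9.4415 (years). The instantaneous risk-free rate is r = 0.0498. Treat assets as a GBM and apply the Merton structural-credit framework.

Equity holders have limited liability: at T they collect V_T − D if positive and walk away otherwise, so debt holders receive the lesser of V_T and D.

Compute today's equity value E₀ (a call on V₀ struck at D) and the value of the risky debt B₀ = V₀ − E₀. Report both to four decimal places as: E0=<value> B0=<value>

E0=332.6862 B0=130.6507

d₁ = [ln(V₀/D) + (r + σ²/2)T] / (σ√T)
   = [ln(463.3369/357.7202) + (0.0498 + 0.5·0.5187²)·9.4415] / (0.5187·√9.4415)
   = [0.258703 + 1.740303] / 1.593811 = 1.254231
d₂ = d₁ − σ√T = 1.254231 − 1.593811 = -0.339580
N(d₁) = 0.895121,  N(d₂) = 0.367086,  e^(−rT) = 0.624886
E₀ = V₀·N(d₁) − D·e^(−rT)·N(d₂)
   = 463.3369·0.895121 − 357.7202·0.624886·0.367086 = 332.686185
B₀ = V₀ − E₀ = 463.3369 − 332.686185 = 130.650715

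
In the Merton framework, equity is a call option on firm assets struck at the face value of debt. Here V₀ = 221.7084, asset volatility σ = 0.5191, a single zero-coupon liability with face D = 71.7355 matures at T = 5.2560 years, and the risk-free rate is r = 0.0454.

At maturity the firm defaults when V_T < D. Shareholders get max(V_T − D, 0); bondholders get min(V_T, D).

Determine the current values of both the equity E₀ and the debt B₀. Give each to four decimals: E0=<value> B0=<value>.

E0=172.5814 B0=49.1270

d₁ = [ln(V₀/D) + (r + σ²/2)T] / (σ√T)
   = [ln(221.7084/71.7355) + (0.0454 + 0.5·0.5191²)·5.2560] / (0.5191·√5.2560)
   = [1.128377 + 0.946776] / 1.190087 = 1.743699
d₂ = d₁ − σ√T = 1.743699 − 1.190087 = 0.553612
N(d₁) = 0.959394,  N(d₂) = 0.710078,  e^(−rT) = 0.787712
E₀ = V₀·N(d₁) − D·e^(−rT)·N(d₂)
   = 221.7084·0.959394 − 71.7355·0.787712·0.710078 = 172.581435
B₀ = V₀ − E₀ = 221.7084 − 172.581435 = 49.126965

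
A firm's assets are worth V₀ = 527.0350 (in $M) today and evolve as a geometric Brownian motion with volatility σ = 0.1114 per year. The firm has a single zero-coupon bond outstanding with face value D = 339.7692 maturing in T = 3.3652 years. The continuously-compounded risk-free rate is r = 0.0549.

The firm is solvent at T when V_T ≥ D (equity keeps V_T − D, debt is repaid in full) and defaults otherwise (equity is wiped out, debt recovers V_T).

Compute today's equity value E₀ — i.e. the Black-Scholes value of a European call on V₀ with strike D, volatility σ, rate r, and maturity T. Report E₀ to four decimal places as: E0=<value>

E0=244.6055

d₁ = [ln(V₀/D) + (r + σ²/2)T] / (σ√T)
   = [ln(527.0350/339.7692) + (0.0549 + 0.5·0.1114²)·3.3652] / (0.1114·√3.3652)
   = [0.439000 + 0.205630] / 0.204358 = 3.154427
d₂ = d₁ − σ√T = 3.154427 − 0.204358 = 2.950069
N(d₁) = 0.999196,  N(d₂) = 0.998411,  e^(−rT) = 0.831313
E₀ = V₀·N(d₁) − D·e^(−rT)·N(d₂)
   = 527.0350·0.999196 − 339.7692·0.831313·0.998411 = 244.605521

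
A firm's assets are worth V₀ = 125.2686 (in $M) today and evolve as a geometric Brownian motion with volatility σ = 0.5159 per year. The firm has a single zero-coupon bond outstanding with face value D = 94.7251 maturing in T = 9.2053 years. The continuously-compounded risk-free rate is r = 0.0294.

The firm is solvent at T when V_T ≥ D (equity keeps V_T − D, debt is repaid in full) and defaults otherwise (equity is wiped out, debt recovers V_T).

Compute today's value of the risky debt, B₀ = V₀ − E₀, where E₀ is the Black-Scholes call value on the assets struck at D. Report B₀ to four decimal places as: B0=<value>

d₁ = [ln(V₀/D) + (r + σ²/2)T] / (σ√T)
   = [ln(125.2686/94.7251) + (0.0294 + 0.5·0.5159²)·9.2053] / (0.5159·√9.2053)
   = [0.279481 + 1.495644] / 1.565253 = 1.134082
d₂ = d₁ − σ√T = 1.134082 − 1.565253 = -0.431171
N(d₁) = 0.871620,  N(d₂) = 0.333172,  e^(−rT) = 0.762894
E₀ = V₀·N(d₁) − D·e^(−rT)·N(d₂)
   = 125.2686·0.871620 − 94.7251·0.762894·0.333172 = 85.109849
B₀ = V₀ − E₀ = 125.2686 − 85.109849 = 40.158751

B0=40.1588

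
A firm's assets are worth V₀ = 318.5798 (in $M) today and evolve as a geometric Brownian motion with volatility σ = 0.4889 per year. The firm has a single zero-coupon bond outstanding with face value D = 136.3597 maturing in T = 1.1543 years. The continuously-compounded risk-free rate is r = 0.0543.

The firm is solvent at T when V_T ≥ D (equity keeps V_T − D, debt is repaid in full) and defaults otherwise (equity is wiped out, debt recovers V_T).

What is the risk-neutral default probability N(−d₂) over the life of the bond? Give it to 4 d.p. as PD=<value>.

d₁ = [ln(V₀/D) + (r + σ²/2)T] / (σ√T)
   = [ln(318.5798/136.3597) + (0.0543 + 0.5·0.4889²)·1.1543] / (0.4889·√1.1543)
   = [0.848577 + 0.200631] / 0.525266 = 1.997478
d₂ = d₁ − σ√T = 1.997478 − 0.525266 = 1.472212
risk-neutral PD = N(−d₂) = N(-1.472212) = 0.070482

PD=0.0705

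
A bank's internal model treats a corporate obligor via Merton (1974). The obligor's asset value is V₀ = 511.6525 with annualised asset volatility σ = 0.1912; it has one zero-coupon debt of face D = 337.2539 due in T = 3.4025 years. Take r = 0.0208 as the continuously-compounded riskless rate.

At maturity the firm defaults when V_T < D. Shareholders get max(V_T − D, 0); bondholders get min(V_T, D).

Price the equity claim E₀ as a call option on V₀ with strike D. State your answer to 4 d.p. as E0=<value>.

E0=202.7716

d₁ = [ln(V₀/D) + (r + σ²/2)T] / (σ√T)
   = [ln(511.6525/337.2539) + (0.0208 + 0.5·0.1912²)·3.4025] / (0.1912·√3.4025)
   = [0.416810 + 0.132965] / 0.352685 = 1.558827
d₂ = d₁ − σ√T = 1.558827 − 0.352685 = 1.206142
N(d₁) = 0.940481,  N(d₂) = 0.886119,  e^(−rT) = 0.931674
E₀ = V₀·N(d₁) − D·e^(−rT)·N(d₂)
   = 511.6525·0.940481 − 337.2539·0.931674·0.886119 = 202.771592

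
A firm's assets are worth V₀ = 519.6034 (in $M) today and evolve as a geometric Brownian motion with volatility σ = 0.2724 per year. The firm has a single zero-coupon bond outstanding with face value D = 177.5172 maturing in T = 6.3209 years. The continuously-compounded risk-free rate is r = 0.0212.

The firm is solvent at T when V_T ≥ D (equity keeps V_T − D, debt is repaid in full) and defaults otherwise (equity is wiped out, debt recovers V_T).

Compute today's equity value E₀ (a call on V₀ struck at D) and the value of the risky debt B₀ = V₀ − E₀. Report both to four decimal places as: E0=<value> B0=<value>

E0=367.2564 B0=152.3470

d₁ = [ln(V₀/D) + (r + σ²/2)T] / (σ√T)
   = [ln(519.6034/177.5172) + (0.0212 + 0.5·0.2724²)·6.3209] / (0.2724·√6.3209)
   = [1.073998 + 0.368514] / 0.684852 = 2.106313
d₂ = d₁ − σ√T = 2.106313 − 0.684852 = 1.421462
N(d₁) = 0.982411,  N(d₂) = 0.922409,  e^(−rT) = 0.874587
E₀ = V₀·N(d₁) − D·e^(−rT)·N(d₂)
   = 519.6034·0.982411 − 177.5172·0.874587·0.922409 = 367.256401
B₀ = V₀ − E₀ = 519.6034 − 367.256401 = 152.346999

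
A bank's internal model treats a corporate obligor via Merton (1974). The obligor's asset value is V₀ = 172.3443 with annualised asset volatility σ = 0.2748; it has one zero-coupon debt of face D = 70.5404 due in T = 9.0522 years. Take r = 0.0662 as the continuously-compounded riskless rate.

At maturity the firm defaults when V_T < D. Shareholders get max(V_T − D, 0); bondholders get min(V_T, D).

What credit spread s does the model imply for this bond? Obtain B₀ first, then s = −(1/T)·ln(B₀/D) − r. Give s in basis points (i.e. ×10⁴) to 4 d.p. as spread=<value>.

spread=25.7231

d₁ = [ln(V₀/D) + (r + σ²/2)T] / (σ√T)
   = [ln(172.3443/70.5404) + (0.0662 + 0.5·0.2748²)·9.0522] / (0.2748·√9.0522)
   = [0.893309 + 0.941044] / 0.826787 = 2.218651
d₂ = d₁ − σ√T = 2.218651 − 0.826787 = 1.391864
N(d₁) = 0.986745,  N(d₂) = 0.918018,  e^(−rT) = 0.549220
E₀ = V₀·N(d₁) − D·e^(−rT)·N(d₂)
   = 172.3443·0.986745 − 70.5404·0.549220·0.918018 = 134.493774
B₀ = V₀ − E₀ = 172.3443 − 134.493774 = 37.850526
spread = −(1/T)·ln(B₀/D) − r = −(1/9.0522)·ln(37.850526/70.5404) − 0.0662 = 0.00257231
in basis points: 0.00257231 × 10⁴ = 25.7231 bp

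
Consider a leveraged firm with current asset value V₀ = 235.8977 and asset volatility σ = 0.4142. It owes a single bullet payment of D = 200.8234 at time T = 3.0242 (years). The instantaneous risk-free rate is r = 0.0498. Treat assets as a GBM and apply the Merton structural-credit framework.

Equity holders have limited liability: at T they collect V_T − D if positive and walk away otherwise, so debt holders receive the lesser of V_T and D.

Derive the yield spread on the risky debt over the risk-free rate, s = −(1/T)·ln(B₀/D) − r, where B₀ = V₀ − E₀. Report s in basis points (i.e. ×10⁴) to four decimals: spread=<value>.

d₁ = [ln(V₀/D) + (r + σ²/2)T] / (σ√T)
   = [ln(235.8977/200.8234) + (0.0498 + 0.5·0.4142²)·3.0242] / (0.4142·√3.0242)
   = [0.160972 + 0.410024] / 0.720303 = 0.792716
d₂ = d₁ − σ√T = 0.792716 − 0.720303 = 0.072413
N(d₁) = 0.786028,  N(d₂) = 0.528863,  e^(−rT) = 0.860187
E₀ = V₀·N(d₁) − D·e^(−rT)·N(d₂)
   = 235.8977·0.786028 − 200.8234·0.860187·0.528863 = 94.063402
B₀ = V₀ − E₀ = 235.8977 − 94.063402 = 141.834298
spread = −(1/T)·ln(B₀/D) − r = −(1/3.0242)·ln(141.834298/200.8234) − 0.0498 = 0.06519453
in basis points: 0.06519453 × 10⁴ = 651.9453 bp

spread=651.9453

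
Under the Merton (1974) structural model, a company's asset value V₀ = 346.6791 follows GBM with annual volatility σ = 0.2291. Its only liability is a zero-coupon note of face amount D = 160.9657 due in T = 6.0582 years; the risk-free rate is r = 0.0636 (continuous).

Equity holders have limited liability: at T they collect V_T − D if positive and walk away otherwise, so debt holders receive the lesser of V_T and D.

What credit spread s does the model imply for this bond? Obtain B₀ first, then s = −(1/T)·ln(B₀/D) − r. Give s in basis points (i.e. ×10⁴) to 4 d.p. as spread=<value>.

d₁ = [ln(V₀/D) + (r + σ²/2)T] / (σ√T)
   = [ln(346.6791/160.9657) + (0.0636 + 0.5·0.2291²)·6.0582] / (0.2291·√6.0582)
   = [0.767208 + 0.544289] / 0.563893 = 2.325791
d₂ = d₁ − σ√T = 2.325791 − 0.563893 = 1.761897
N(d₁) = 0.989985,  N(d₂) = 0.960957,  e^(−rT) = 0.680245
E₀ = V₀·N(d₁) − D·e^(−rT)·N(d₂)
   = 346.6791·0.989985 − 160.9657·0.680245·0.960957 = 237.986059
B₀ = V₀ − E₀ = 346.6791 − 237.986059 = 108.693041
spread = −(1/T)·ln(B₀/D) − r = −(1/6.0582)·ln(108.693041/160.9657) − 0.0636 = 0.00121521
in basis points: 0.00121521 × 10⁴ = 12.1521 bp

spread=12.1521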